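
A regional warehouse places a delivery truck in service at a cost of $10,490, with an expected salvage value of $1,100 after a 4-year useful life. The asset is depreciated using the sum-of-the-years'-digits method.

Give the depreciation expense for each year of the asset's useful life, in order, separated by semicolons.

$3,756; $2,817; $1,878; $939

Depreciable base = $10,490 − $1,100 = $9,390.
Sum of the years' digits = 4+3+2+1 = 10.
Year 1: $9,390 × 4/10 = $3,756. Book value $6,734.
Year 2: $9,390 × 3/10 = $2,817. Book value $3,917.
Year 3: $9,390 × 2/10 = $1,878. Book value $2,039.
Year 4: $9,390 × 1/10 = $939. Book value $1,100.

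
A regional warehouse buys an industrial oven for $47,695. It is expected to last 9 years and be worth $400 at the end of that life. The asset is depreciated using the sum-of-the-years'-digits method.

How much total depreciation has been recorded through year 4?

Depreciable base = $47,695 − $400 = $47,295.
Sum of the years' digits = 9+8+7+6+5+4+3+2+1 = 45.
Year 1: $47,295 × 9/45 = $9,459. Book value $38,236.
Year 2: $47,295 × 8/45 = $8,408. Book value $29,828.
Year 3: $47,295 × 7/45 = $7,357. Book value $22,471.
Year 4: $47,295 × 6/45 = $6,306. Book value $16,165.
Accumulated through year 4 = $47,695 − $16,165 = $31,530.

$31,530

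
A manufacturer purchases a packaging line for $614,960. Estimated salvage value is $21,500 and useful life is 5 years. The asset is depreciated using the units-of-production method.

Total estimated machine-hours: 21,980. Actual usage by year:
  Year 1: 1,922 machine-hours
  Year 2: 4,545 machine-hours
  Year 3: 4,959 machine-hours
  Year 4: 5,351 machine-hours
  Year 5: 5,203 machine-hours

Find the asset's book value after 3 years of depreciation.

$306,458

Depreciable base = $614,960 − $21,500 = $593,460.
Rate = $593,460 / 21,980 machine-hours = $27 per machine-hour.
Year 1: 1,922 × $27 = $51,894. Book value $563,066.
Year 2: 4,545 × $27 = $122,715. Book value $440,351.
Year 3: 4,959 × $27 = $133,893. Book value $306,458.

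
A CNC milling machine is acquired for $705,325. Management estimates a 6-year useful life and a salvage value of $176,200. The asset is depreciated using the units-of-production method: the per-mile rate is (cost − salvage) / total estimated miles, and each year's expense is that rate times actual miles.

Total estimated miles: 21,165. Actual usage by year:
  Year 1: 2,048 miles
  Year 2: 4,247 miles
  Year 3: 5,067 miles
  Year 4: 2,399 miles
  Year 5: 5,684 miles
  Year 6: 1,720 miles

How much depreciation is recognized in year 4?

Depreciable base = $705,325 − $176,200 = $529,125.
Rate = $529,125 / 21,165 miles = $25 per mile.
Year 1: 2,048 × $25 = $51,200. Book value $654,125.
Year 2: 4,247 × $25 = $106,175. Book value $547,950.
Year 3: 5,067 × $25 = $126,675. Book value $421,275.
Year 4: 2,399 × $25 = $59,975. Book value $361,300.

$59,975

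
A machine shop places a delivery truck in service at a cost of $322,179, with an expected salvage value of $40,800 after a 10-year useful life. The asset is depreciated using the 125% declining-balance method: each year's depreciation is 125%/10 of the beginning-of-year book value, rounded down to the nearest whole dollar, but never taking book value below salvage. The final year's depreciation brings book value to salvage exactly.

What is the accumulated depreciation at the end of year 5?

$156,929

Depreciable base = $322,179 − $40,800 = $281,379.
Year 1: ⌊$322,179 × 125%/10⌋ = $40,272. Book value $281,907.
Year 2: ⌊$281,907 × 125%/10⌋ = $35,238. Book value $246,669.
Year 3: ⌊$246,669 × 125%/10⌋ = $30,833. Book value $215,836.
Year 4: ⌊$215,836 × 125%/10⌋ = $26,979. Book value $188,857.
Year 5: ⌊$188,857 × 125%/10⌋ = $23,607. Book value $165,250.
Accumulated through year 5 = $322,179 − $165,250 = $156,929.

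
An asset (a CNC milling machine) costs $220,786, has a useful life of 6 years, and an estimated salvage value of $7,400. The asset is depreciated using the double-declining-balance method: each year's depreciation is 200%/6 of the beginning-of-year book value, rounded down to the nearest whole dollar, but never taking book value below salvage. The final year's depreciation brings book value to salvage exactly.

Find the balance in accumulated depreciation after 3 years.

Depreciable base = $220,786 − $7,400 = $213,386.
Year 1: ⌊$220,786 × 200%/6⌋ = $73,595. Book value $147,191.
Year 2: ⌊$147,191 × 200%/6⌋ = $49,063. Book value $98,128.
Year 3: ⌊$98,128 × 200%/6⌋ = $32,709. Book value $65,419.
Accumulated through year 3 = $220,786 − $65,419 = $155,367.

$155,367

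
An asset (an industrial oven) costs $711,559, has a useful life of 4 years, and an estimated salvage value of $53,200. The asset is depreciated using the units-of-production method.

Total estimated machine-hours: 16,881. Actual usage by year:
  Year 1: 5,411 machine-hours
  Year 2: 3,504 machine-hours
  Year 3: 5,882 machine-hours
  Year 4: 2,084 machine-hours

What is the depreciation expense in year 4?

$81,276

Depreciable base = $711,559 − $53,200 = $658,359.
Rate = $658,359 / 16,881 machine-hours = $39 per machine-hour.
Year 1: 5,411 × $39 = $211,029. Book value $500,530.
Year 2: 3,504 × $39 = $136,656. Book value $363,874.
Year 3: 5,882 × $39 = $229,398. Book value $134,476.
Year 4: 2,084 × $39 = $81,276. Book value $53,200.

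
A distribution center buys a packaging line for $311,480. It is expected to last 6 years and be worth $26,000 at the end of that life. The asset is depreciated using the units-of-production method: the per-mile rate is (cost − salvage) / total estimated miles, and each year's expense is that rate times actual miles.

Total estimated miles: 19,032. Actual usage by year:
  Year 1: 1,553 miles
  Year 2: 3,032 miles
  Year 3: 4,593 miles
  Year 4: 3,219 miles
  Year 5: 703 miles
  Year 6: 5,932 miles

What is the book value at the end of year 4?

Depreciable base = $311,480 − $26,000 = $285,480.
Rate = $285,480 / 19,032 miles = $15 per mile.
Year 1: 1,553 × $15 = $23,295. Book value $288,185.
Year 2: 3,032 × $15 = $45,480. Book value $242,705.
Year 3: 4,593 × $15 = $68,895. Book value $173,810.
Year 4: 3,219 × $15 = $48,285. Book value $125,525.

$125,525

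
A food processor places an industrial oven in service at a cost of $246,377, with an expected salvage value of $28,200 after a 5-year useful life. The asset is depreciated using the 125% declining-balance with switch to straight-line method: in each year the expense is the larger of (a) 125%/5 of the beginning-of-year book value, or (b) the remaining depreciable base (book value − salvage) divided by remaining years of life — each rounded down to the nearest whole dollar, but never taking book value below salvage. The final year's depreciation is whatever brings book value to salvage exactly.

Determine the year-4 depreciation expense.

Depreciable base = $246,377 − $28,200 = $218,177.
Year 1: DB = ⌊$246,377 × 125%/5⌋ = $61,594; SL = ⌊$218,177/5⌋ = $43,635 → take DB $61,594. Book value $184,783.
Year 2: DB = ⌊$184,783 × 125%/5⌋ = $46,195; SL = ⌊$156,583/4⌋ = $39,145 → take DB $46,195. Book value $138,588.
Year 3: DB = ⌊$138,588 × 125%/5⌋ = $34,647; SL = ⌊$110,388/3⌋ = $36,796 → take SL $36,796. Book value $101,792.
Year 4: DB = ⌊$101,792 × 125%/5⌋ = $25,448; SL = ⌊$73,592/2⌋ = $36,796 → take SL $36,796. Book value $64,996.

$36,796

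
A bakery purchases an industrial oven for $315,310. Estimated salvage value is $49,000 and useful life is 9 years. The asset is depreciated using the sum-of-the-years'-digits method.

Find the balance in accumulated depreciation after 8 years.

$260,392

Depreciable base = $315,310 − $49,000 = $266,310.
Sum of the years' digits = 9+8+7+6+5+4+3+2+1 = 45.
Year 1: $266,310 × 9/45 = $53,262. Book value $262,048.
Year 2: $266,310 × 8/45 = $47,344. Book value $214,704.
Year 3: $266,310 × 7/45 = $41,426. Book value $173,278.
Year 4: $266,310 × 6/45 = $35,508. Book value $137,770.
Year 5: $266,310 × 5/45 = $29,590. Book value $108,180.
Year 6: $266,310 × 4/45 = $23,672. Book value $84,508.
Year 7: $266,310 × 3/45 = $17,754. Book value $66,754.
Year 8: $266,310 × 2/45 = $11,836. Book value $54,918.
Accumulated through year 8 = $315,310 − $54,918 = $260,392.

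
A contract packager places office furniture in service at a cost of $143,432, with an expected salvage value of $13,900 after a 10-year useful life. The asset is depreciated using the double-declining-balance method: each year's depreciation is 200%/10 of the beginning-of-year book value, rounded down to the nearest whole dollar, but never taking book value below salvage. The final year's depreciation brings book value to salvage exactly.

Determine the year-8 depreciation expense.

$6,016

Depreciable base = $143,432 − $13,900 = $129,532.
Year 1: ⌊$143,432 × 200%/10⌋ = $28,686. Book value $114,746.
Year 2: ⌊$114,746 × 200%/10⌋ = $22,949. Book value $91,797.
Year 3: ⌊$91,797 × 200%/10⌋ = $18,359. Book value $73,438.
Year 4: ⌊$73,438 × 200%/10⌋ = $14,687. Book value $58,751.
Year 5: ⌊$58,751 × 200%/10⌋ = $11,750. Book value $47,001.
Year 6: ⌊$47,001 × 200%/10⌋ = $9,400. Book value $37,601.
Year 7: ⌊$37,601 × 200%/10⌋ = $7,520. Book value $30,081.
Year 8: ⌊$30,081 × 200%/10⌋ = $6,016. Book value $24,065.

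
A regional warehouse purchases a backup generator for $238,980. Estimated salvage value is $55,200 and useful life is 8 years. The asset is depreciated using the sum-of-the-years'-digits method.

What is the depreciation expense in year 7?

$10,210

Depreciable base = $238,980 − $55,200 = $183,780.
Sum of the years' digits = 8+7+6+5+4+3+2+1 = 36.
Year 1: $183,780 × 8/36 = $40,840. Book value $198,140.
Year 2: $183,780 × 7/36 = $35,735. Book value $162,405.
Year 3: $183,780 × 6/36 = $30,630. Book value $131,775.
Year 4: $183,780 × 5/36 = $25,525. Book value $106,250.
Year 5: $183,780 × 4/36 = $20,420. Book value $85,830.
Year 6: $183,780 × 3/36 = $15,315. Book value $70,515.
Year 7: $183,780 × 2/36 = $10,210. Book value $60,305.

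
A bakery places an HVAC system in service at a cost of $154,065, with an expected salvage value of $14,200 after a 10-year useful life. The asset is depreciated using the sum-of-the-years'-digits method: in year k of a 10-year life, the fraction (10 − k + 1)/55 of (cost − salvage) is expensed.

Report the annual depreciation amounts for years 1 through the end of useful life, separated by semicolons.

$25,430; $22,887; $20,344; $17,801; $15,258; $12,715; $10,172; $7,629; $5,086; $2,543

Depreciable base = $154,065 − $14,200 = $139,865.
Sum of the years' digits = 10+9+8+7+6+5+4+3+2+1 = 55.
Year 1: $139,865 × 10/55 = $25,430. Book value $128,635.
Year 2: $139,865 × 9/55 = $22,887. Book value $105,748.
Year 3: $139,865 × 8/55 = $20,344. Book value $85,404.
Year 4: $139,865 × 7/55 = $17,801. Book value $67,603.
Year 5: $139,865 × 6/55 = $15,258. Book value $52,345.
Year 6: $139,865 × 5/55 = $12,715. Book value $39,630.
Year 7: $139,865 × 4/55 = $10,172. Book value $29,458.
Year 8: $139,865 × 3/55 = $7,629. Book value $21,829.
Year 9: $139,865 × 2/55 = $5,086. Book value $16,743.
Year 10: $139,865 × 1/55 = $2,543. Book value $14,200.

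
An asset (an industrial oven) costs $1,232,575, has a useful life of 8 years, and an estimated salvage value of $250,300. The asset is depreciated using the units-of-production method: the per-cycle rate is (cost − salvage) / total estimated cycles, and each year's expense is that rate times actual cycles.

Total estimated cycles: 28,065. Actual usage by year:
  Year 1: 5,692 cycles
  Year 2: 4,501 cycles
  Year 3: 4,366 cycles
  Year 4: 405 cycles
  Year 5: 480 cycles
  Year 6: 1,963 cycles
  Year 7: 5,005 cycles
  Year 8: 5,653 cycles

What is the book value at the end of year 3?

Depreciable base = $1,232,575 − $250,300 = $982,275.
Rate = $982,275 / 28,065 cycles = $35 per cycle.
Year 1: 5,692 × $35 = $199,220. Book value $1,033,355.
Year 2: 4,501 × $35 = $157,535. Book value $875,820.
Year 3: 4,366 × $35 = $152,810. Book value $723,010.

$723,010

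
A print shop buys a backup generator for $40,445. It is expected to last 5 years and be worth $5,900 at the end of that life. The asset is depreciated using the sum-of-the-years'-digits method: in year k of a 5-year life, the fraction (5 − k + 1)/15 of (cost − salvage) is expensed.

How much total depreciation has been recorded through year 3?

$27,636

Depreciable base = $40,445 − $5,900 = $34,545.
Sum of the years' digits = 5+4+3+2+1 = 15.
Year 1: $34,545 × 5/15 = $11,515. Book value $28,930.
Year 2: $34,545 × 4/15 = $9,212. Book value $19,718.
Year 3: $34,545 × 3/15 = $6,909. Book value $12,809.
Accumulated through year 3 = $40,445 − $12,809 = $27,636.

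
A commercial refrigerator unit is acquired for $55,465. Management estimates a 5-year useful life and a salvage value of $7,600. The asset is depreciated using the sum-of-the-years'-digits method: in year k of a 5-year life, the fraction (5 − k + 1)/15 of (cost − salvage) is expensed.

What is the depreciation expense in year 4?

$6,382

Depreciable base = $55,465 − $7,600 = $47,865.
Sum of the years' digits = 5+4+3+2+1 = 15.
Year 1: $47,865 × 5/15 = $15,955. Book value $39,510.
Year 2: $47,865 × 4/15 = $12,764. Book value $26,746.
Year 3: $47,865 × 3/15 = $9,573. Book value $17,173.
Year 4: $47,865 × 2/15 = $6,382. Book value $10,791.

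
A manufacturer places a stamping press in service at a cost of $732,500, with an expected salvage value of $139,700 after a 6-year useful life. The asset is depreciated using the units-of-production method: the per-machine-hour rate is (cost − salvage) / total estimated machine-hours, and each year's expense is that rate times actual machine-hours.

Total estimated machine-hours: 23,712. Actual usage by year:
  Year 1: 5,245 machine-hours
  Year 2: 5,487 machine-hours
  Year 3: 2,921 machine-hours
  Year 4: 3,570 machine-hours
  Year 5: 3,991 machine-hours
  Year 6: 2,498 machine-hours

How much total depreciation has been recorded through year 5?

Depreciable base = $732,500 − $139,700 = $592,800.
Rate = $592,800 / 23,712 machine-hours = $25 per machine-hour.
Year 1: 5,245 × $25 = $131,125. Book value $601,375.
Year 2: 5,487 × $25 = $137,175. Book value $464,200.
Year 3: 2,921 × $25 = $73,025. Book value $391,175.
Year 4: 3,570 × $25 = $89,250. Book value $301,925.
Year 5: 3,991 × $25 = $99,775. Book value $202,150.
Accumulated through year 5 = $732,500 − $202,150 = $530,350.

$530,350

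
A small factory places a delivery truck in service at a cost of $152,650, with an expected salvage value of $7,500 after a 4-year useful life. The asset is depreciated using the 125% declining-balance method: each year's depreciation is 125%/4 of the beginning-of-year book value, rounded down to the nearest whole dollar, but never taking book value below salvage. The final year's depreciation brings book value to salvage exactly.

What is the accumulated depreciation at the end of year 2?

$80,498

Depreciable base = $152,650 − $7,500 = $145,150.
Year 1: ⌊$152,650 × 125%/4⌋ = $47,703. Book value $104,947.
Year 2: ⌊$104,947 × 125%/4⌋ = $32,795. Book value $72,152.
Accumulated through year 2 = $152,650 − $72,152 = $80,498.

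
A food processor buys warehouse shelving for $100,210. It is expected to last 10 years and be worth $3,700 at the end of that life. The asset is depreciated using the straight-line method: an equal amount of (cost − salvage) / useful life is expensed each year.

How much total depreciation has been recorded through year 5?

Depreciable base = $100,210 − $3,700 = $96,510.
Annual expense = $96,510 / 10 = $9,651.
End of year 1: book value $90,559.
End of year 2: book value $80,908.
End of year 3: book value $71,257.
End of year 4: book value $61,606.
End of year 5: book value $51,955.
Accumulated through year 5 = $100,210 − $51,955 = $48,255.

$48,255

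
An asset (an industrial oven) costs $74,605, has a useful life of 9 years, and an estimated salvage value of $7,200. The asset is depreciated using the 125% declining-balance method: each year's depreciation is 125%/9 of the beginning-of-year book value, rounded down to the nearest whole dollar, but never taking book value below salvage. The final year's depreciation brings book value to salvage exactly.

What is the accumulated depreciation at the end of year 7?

$48,410

Depreciable base = $74,605 − $7,200 = $67,405.
Year 1: ⌊$74,605 × 125%/9⌋ = $10,361. Book value $64,244.
Year 2: ⌊$64,244 × 125%/9⌋ = $8,922. Book value $55,322.
Year 3: ⌊$55,322 × 125%/9⌋ = $7,683. Book value $47,639.
Year 4: ⌊$47,639 × 125%/9⌋ = $6,616. Book value $41,023.
Year 5: ⌊$41,023 × 125%/9⌋ = $5,697. Book value $35,326.
Year 6: ⌊$35,326 × 125%/9⌋ = $4,906. Book value $30,420.
Year 7: ⌊$30,420 × 125%/9⌋ = $4,225. Book value $26,195.
Accumulated through year 7 = $74,605 − $26,195 = $48,410.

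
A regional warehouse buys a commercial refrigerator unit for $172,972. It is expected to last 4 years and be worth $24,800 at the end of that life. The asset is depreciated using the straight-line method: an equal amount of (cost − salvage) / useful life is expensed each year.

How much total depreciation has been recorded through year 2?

$74,086

Depreciable base = $172,972 − $24,800 = $148,172.
Annual expense = $148,172 / 4 = $37,043.
End of year 1: book value $135,929.
End of year 2: book value $98,886.
Accumulated through year 2 = $172,972 − $98,886 = $74,086.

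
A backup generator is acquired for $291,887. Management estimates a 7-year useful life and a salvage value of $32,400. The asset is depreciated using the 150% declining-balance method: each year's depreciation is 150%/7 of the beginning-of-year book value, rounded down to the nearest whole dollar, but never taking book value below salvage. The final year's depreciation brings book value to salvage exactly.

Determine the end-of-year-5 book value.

Depreciable base = $291,887 − $32,400 = $259,487.
Year 1: ⌊$291,887 × 150%/7⌋ = $62,547. Book value $229,340.
Year 2: ⌊$229,340 × 150%/7⌋ = $49,144. Book value $180,196.
Year 3: ⌊$180,196 × 150%/7⌋ = $38,613. Book value $141,583.
Year 4: ⌊$141,583 × 150%/7⌋ = $30,339. Book value $111,244.
Year 5: ⌊$111,244 × 150%/7⌋ = $23,838. Book value $87,406.

$87,406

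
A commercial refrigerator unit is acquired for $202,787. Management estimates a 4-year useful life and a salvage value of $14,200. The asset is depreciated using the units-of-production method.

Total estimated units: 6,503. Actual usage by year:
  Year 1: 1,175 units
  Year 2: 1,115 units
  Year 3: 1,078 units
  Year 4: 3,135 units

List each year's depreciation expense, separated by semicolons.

$34,075; $32,335; $31,262; $90,915

Depreciable base = $202,787 − $14,200 = $188,587.
Rate = $188,587 / 6,503 units = $29 per unit.
Year 1: 1,175 × $29 = $34,075. Book value $168,712.
Year 2: 1,115 × $29 = $32,335. Book value $136,377.
Year 3: 1,078 × $29 = $31,262. Book value $105,115.
Year 4: 3,135 × $29 = $90,915. Book value $14,200.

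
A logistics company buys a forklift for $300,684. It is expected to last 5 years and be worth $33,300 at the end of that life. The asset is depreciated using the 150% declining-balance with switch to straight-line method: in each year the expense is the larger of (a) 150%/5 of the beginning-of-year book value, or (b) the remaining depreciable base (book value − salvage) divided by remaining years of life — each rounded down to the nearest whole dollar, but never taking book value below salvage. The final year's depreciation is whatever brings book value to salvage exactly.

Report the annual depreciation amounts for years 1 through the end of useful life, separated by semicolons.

Depreciable base = $300,684 − $33,300 = $267,384.
Year 1: DB = ⌊$300,684 × 150%/5⌋ = $90,205; SL = ⌊$267,384/5⌋ = $53,476 → take DB $90,205. Book value $210,479.
Year 2: DB = ⌊$210,479 × 150%/5⌋ = $63,143; SL = ⌊$177,179/4⌋ = $44,294 → take DB $63,143. Book value $147,336.
Year 3: DB = ⌊$147,336 × 150%/5⌋ = $44,200; SL = ⌊$114,036/3⌋ = $38,012 → take DB $44,200. Book value $103,136.
Year 4: DB = ⌊$103,136 × 150%/5⌋ = $30,940; SL = ⌊$69,836/2⌋ = $34,918 → take SL $34,918. Book value $68,218.
Year 5 (final): $68,218 − $33,300 = $34,918. Book value $33,300.

$90,205; $63,143; $44,200; $34,918; $34,918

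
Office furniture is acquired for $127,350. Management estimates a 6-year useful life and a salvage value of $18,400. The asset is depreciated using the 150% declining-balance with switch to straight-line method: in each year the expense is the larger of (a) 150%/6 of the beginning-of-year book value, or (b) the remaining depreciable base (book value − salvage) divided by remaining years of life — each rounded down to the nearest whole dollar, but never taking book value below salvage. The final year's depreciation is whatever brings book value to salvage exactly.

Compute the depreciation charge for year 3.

Depreciable base = $127,350 − $18,400 = $108,950.
Year 1: DB = ⌊$127,350 × 150%/6⌋ = $31,837; SL = ⌊$108,950/6⌋ = $18,158 → take DB $31,837. Book value $95,513.
Year 2: DB = ⌊$95,513 × 150%/6⌋ = $23,878; SL = ⌊$77,113/5⌋ = $15,422 → take DB $23,878. Book value $71,635.
Year 3: DB = ⌊$71,635 × 150%/6⌋ = $17,908; SL = ⌊$53,235/4⌋ = $13,308 → take DB $17,908. Book value $53,727.

$17,908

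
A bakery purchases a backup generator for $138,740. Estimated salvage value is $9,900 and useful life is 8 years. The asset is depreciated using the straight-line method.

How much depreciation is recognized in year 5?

$16,105

Depreciable base = $138,740 − $9,900 = $128,840.
Annual expense = $128,840 / 8 = $16,105.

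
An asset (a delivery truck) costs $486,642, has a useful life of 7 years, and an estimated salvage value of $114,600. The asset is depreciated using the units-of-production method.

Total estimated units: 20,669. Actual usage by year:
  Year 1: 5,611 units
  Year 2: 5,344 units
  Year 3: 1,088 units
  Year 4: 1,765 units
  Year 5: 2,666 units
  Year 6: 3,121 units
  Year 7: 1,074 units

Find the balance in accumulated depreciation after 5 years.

$296,532

Depreciable base = $486,642 − $114,600 = $372,042.
Rate = $372,042 / 20,669 units = $18 per unit.
Year 1: 5,611 × $18 = $100,998. Book value $385,644.
Year 2: 5,344 × $18 = $96,192. Book value $289,452.
Year 3: 1,088 × $18 = $19,584. Book value $269,868.
Year 4: 1,765 × $18 = $31,770. Book value $238,098.
Year 5: 2,666 × $18 = $47,988. Book value $190,110.
Accumulated through year 5 = $486,642 − $190,110 = $296,532.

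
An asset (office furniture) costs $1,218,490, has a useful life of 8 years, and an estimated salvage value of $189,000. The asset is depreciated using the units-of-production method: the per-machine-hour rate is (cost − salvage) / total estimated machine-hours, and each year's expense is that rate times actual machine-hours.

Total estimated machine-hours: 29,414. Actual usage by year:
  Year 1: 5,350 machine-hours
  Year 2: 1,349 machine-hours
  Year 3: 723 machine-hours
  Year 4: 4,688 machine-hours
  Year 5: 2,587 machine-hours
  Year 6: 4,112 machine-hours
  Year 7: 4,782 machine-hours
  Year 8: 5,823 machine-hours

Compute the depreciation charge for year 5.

$90,545

Depreciable base = $1,218,490 − $189,000 = $1,029,490.
Rate = $1,029,490 / 29,414 machine-hours = $35 per machine-hour.
Year 1: 5,350 × $35 = $187,250. Book value $1,031,240.
Year 2: 1,349 × $35 = $47,215. Book value $984,025.
Year 3: 723 × $35 = $25,305. Book value $958,720.
Year 4: 4,688 × $35 = $164,080. Book value $794,640.
Year 5: 2,587 × $35 = $90,545. Book value $704,095.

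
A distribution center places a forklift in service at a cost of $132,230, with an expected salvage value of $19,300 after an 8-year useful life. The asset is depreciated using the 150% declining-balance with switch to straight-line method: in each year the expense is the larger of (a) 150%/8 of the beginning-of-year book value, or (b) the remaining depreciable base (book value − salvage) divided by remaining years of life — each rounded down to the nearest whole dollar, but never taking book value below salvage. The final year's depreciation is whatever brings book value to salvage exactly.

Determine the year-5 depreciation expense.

$10,805

Depreciable base = $132,230 − $19,300 = $112,930.
Year 1: DB = ⌊$132,230 × 150%/8⌋ = $24,793; SL = ⌊$112,930/8⌋ = $14,116 → take DB $24,793. Book value $107,437.
Year 2: DB = ⌊$107,437 × 150%/8⌋ = $20,144; SL = ⌊$88,137/7⌋ = $12,591 → take DB $20,144. Book value $87,293.
Year 3: DB = ⌊$87,293 × 150%/8⌋ = $16,367; SL = ⌊$67,993/6⌋ = $11,332 → take DB $16,367. Book value $70,926.
Year 4: DB = ⌊$70,926 × 150%/8⌋ = $13,298; SL = ⌊$51,626/5⌋ = $10,325 → take DB $13,298. Book value $57,628.
Year 5: DB = ⌊$57,628 × 150%/8⌋ = $10,805; SL = ⌊$38,328/4⌋ = $9,582 → take DB $10,805. Book value $46,823.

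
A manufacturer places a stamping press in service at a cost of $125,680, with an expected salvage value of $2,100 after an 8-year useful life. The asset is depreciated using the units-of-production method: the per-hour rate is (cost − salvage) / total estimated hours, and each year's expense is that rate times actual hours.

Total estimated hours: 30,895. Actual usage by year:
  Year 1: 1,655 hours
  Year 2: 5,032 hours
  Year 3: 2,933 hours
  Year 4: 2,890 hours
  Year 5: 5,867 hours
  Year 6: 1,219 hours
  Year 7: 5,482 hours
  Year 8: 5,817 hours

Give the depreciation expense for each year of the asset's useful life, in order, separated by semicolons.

Depreciable base = $125,680 − $2,100 = $123,580.
Rate = $123,580 / 30,895 hours = $4 per hour.
Year 1: 1,655 × $4 = $6,620. Book value $119,060.
Year 2: 5,032 × $4 = $20,128. Book value $98,932.
Year 3: 2,933 × $4 = $11,732. Book value $87,200.
Year 4: 2,890 × $4 = $11,560. Book value $75,640.
Year 5: 5,867 × $4 = $23,468. Book value $52,172.
Year 6: 1,219 × $4 = $4,876. Book value $47,296.
Year 7: 5,482 × $4 = $21,928. Book value $25,368.
Year 8: 5,817 × $4 = $23,268. Book value $2,100.

$6,620; $20,128; $11,732; $11,560; $23,468; $4,876; $21,928; $23,268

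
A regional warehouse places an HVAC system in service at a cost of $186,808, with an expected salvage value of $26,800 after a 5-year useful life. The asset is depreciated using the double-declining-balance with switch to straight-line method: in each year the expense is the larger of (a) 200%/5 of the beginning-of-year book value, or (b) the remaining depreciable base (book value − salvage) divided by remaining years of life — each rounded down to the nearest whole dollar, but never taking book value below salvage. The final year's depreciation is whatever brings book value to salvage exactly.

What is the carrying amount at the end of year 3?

$40,351

Depreciable base = $186,808 − $26,800 = $160,008.
Year 1: DB = ⌊$186,808 × 200%/5⌋ = $74,723; SL = ⌊$160,008/5⌋ = $32,001 → take DB $74,723. Book value $112,085.
Year 2: DB = ⌊$112,085 × 200%/5⌋ = $44,834; SL = ⌊$85,285/4⌋ = $21,321 → take DB $44,834. Book value $67,251.
Year 3: DB = ⌊$67,251 × 200%/5⌋ = $26,900; SL = ⌊$40,451/3⌋ = $13,483 → take DB $26,900. Book value $40,351.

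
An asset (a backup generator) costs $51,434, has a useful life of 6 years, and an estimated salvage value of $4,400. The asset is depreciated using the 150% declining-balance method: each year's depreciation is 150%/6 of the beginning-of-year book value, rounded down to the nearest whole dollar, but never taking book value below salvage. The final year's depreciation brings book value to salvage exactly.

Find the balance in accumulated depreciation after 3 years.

Depreciable base = $51,434 − $4,400 = $47,034.
Year 1: ⌊$51,434 × 150%/6⌋ = $12,858. Book value $38,576.
Year 2: ⌊$38,576 × 150%/6⌋ = $9,644. Book value $28,932.
Year 3: ⌊$28,932 × 150%/6⌋ = $7,233. Book value $21,699.
Accumulated through year 3 = $51,434 − $21,699 = $29,735.

$29,735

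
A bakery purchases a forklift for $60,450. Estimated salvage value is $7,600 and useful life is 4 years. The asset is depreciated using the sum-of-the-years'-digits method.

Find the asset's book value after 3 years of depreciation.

$12,885

Depreciable base = $60,450 − $7,600 = $52,850.
Sum of the years' digits = 4+3+2+1 = 10.
Year 1: $52,850 × 4/10 = $21,140. Book value $39,310.
Year 2: $52,850 × 3/10 = $15,855. Book value $23,455.
Year 3: $52,850 × 2/10 = $10,570. Book value $12,885.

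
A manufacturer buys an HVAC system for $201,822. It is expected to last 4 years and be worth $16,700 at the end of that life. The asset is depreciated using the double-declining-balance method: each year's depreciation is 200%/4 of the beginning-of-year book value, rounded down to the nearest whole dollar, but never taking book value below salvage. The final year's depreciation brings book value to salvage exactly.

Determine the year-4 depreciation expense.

Depreciable base = $201,822 − $16,700 = $185,122.
Year 1: ⌊$201,822 × 200%/4⌋ = $100,911. Book value $100,911.
Year 2: ⌊$100,911 × 200%/4⌋ = $50,455. Book value $50,456.
Year 3: ⌊$50,456 × 200%/4⌋ = $25,228. Book value $25,228.
Year 4 (final): $25,228 − $16,700 = $8,528. Book value $16,700.

$8,528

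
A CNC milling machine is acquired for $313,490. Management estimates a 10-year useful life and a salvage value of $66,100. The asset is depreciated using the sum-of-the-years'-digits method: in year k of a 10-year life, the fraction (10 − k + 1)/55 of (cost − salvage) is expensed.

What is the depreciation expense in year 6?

Depreciable base = $313,490 − $66,100 = $247,390.
Sum of the years' digits = 10+9+8+7+6+5+4+3+2+1 = 55.
Year 1: $247,390 × 10/55 = $44,980. Book value $268,510.
Year 2: $247,390 × 9/55 = $40,482. Book value $228,028.
Year 3: $247,390 × 8/55 = $35,984. Book value $192,044.
Year 4: $247,390 × 7/55 = $31,486. Book value $160,558.
Year 5: $247,390 × 6/55 = $26,988. Book value $133,570.
Year 6: $247,390 × 5/55 = $22,490. Book value $111,080.

$22,490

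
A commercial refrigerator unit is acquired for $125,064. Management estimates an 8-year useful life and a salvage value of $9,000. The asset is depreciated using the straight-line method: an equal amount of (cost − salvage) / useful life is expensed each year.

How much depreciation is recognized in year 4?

$14,508

Depreciable base = $125,064 − $9,000 = $116,064.
Annual expense = $116,064 / 8 = $14,508.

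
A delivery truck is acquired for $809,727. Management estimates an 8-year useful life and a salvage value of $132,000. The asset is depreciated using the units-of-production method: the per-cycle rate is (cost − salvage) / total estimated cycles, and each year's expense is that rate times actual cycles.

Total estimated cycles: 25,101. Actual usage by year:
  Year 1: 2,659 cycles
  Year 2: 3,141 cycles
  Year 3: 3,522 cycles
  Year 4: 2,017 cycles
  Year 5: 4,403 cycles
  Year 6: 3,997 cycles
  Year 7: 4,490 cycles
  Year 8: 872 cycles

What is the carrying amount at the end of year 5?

$384,693

Depreciable base = $809,727 − $132,000 = $677,727.
Rate = $677,727 / 25,101 cycles = $27 per cycle.
Year 1: 2,659 × $27 = $71,793. Book value $737,934.
Year 2: 3,141 × $27 = $84,807. Book value $653,127.
Year 3: 3,522 × $27 = $95,094. Book value $558,033.
Year 4: 2,017 × $27 = $54,459. Book value $503,574.
Year 5: 4,403 × $27 = $118,881. Book value $384,693.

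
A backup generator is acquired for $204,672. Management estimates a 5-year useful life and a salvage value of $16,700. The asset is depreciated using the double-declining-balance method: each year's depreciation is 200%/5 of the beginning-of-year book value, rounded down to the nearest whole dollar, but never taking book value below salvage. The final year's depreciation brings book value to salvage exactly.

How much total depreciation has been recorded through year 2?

$130,989

Depreciable base = $204,672 − $16,700 = $187,972.
Year 1: ⌊$204,672 × 200%/5⌋ = $81,868. Book value $122,804.
Year 2: ⌊$122,804 × 200%/5⌋ = $49,121. Book value $73,683.
Accumulated through year 2 = $204,672 − $73,683 = $130,989.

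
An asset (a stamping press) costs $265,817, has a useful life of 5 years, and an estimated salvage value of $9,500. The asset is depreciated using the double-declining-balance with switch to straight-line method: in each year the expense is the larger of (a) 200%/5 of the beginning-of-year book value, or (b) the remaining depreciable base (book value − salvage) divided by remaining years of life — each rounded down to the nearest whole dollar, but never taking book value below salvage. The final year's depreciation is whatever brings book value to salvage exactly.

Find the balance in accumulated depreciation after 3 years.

$208,400

Depreciable base = $265,817 − $9,500 = $256,317.
Year 1: DB = ⌊$265,817 × 200%/5⌋ = $106,326; SL = ⌊$256,317/5⌋ = $51,263 → take DB $106,326. Book value $159,491.
Year 2: DB = ⌊$159,491 × 200%/5⌋ = $63,796; SL = ⌊$149,991/4⌋ = $37,497 → take DB $63,796. Book value $95,695.
Year 3: DB = ⌊$95,695 × 200%/5⌋ = $38,278; SL = ⌊$86,195/3⌋ = $28,731 → take DB $38,278. Book value $57,417.
Accumulated through year 3 = $265,817 − $57,417 = $208,400.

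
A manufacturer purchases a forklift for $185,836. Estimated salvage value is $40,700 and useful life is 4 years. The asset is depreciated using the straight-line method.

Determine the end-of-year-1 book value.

$149,552

Depreciable base = $185,836 − $40,700 = $145,136.
Annual expense = $145,136 / 4 = $36,284.
End of year 1: book value $149,552.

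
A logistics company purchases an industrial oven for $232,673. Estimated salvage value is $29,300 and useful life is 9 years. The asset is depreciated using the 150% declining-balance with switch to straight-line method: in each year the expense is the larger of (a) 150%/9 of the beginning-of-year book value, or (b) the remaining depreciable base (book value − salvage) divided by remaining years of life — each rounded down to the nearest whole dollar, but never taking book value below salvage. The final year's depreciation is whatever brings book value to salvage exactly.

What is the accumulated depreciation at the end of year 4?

$120,464

Depreciable base = $232,673 − $29,300 = $203,373.
Year 1: DB = ⌊$232,673 × 150%/9⌋ = $38,778; SL = ⌊$203,373/9⌋ = $22,597 → take DB $38,778. Book value $193,895.
Year 2: DB = ⌊$193,895 × 150%/9⌋ = $32,315; SL = ⌊$164,595/8⌋ = $20,574 → take DB $32,315. Book value $161,580.
Year 3: DB = ⌊$161,580 × 150%/9⌋ = $26,930; SL = ⌊$132,280/7⌋ = $18,897 → take DB $26,930. Book value $134,650.
Year 4: DB = ⌊$134,650 × 150%/9⌋ = $22,441; SL = ⌊$105,350/6⌋ = $17,558 → take DB $22,441. Book value $112,209.
Accumulated through year 4 = $232,673 − $112,209 = $120,464.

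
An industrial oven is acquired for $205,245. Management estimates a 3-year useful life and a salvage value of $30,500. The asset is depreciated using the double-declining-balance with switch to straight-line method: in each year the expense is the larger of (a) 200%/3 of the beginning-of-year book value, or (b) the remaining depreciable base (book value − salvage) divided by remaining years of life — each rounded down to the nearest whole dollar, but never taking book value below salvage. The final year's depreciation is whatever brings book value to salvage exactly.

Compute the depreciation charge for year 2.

$37,915

Depreciable base = $205,245 − $30,500 = $174,745.
Year 1: DB = ⌊$205,245 × 200%/3⌋ = $136,830; SL = ⌊$174,745/3⌋ = $58,248 → take DB $136,830. Book value $68,415.
Year 2: DB = ⌊$68,415 × 200%/3⌋ = $45,610; SL = ⌊$37,915/2⌋ = $18,957 → take DB $45,610, capped at $37,915. Book value $30,500.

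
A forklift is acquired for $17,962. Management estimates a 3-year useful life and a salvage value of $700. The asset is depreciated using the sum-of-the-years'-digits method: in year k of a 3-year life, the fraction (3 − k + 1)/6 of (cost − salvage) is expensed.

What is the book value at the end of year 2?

$3,577

Depreciable base = $17,962 − $700 = $17,262.
Sum of the years' digits = 3+2+1 = 6.
Year 1: $17,262 × 3/6 = $8,631. Book value $9,331.
Year 2: $17,262 × 2/6 = $5,754. Book value $3,577.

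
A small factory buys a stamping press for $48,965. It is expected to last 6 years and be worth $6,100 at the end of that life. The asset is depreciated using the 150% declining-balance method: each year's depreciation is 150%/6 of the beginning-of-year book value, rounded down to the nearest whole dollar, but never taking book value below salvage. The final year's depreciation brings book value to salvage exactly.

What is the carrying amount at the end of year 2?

$27,543

Depreciable base = $48,965 − $6,100 = $42,865.
Year 1: ⌊$48,965 × 150%/6⌋ = $12,241. Book value $36,724.
Year 2: ⌊$36,724 × 150%/6⌋ = $9,181. Book value $27,543.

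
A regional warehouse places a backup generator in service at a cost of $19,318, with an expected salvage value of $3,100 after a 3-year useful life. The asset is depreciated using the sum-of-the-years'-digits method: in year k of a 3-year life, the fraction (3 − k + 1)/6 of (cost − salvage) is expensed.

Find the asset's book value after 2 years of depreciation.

Depreciable base = $19,318 − $3,100 = $16,218.
Sum of the years' digits = 3+2+1 = 6.
Year 1: $16,218 × 3/6 = $8,109. Book value $11,209.
Year 2: $16,218 × 2/6 = $5,406. Book value $5,803.

$5,803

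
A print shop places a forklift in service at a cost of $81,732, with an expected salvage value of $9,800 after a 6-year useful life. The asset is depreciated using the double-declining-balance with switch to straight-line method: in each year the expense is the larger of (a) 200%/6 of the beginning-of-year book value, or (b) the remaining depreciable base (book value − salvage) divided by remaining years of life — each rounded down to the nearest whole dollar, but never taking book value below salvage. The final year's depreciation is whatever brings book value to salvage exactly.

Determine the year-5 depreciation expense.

Depreciable base = $81,732 − $9,800 = $71,932.
Year 1: DB = ⌊$81,732 × 200%/6⌋ = $27,244; SL = ⌊$71,932/6⌋ = $11,988 → take DB $27,244. Book value $54,488.
Year 2: DB = ⌊$54,488 × 200%/6⌋ = $18,162; SL = ⌊$44,688/5⌋ = $8,937 → take DB $18,162. Book value $36,326.
Year 3: DB = ⌊$36,326 × 200%/6⌋ = $12,108; SL = ⌊$26,526/4⌋ = $6,631 → take DB $12,108. Book value $24,218.
Year 4: DB = ⌊$24,218 × 200%/6⌋ = $8,072; SL = ⌊$14,418/3⌋ = $4,806 → take DB $8,072. Book value $16,146.
Year 5: DB = ⌊$16,146 × 200%/6⌋ = $5,382; SL = ⌊$6,346/2⌋ = $3,173 → take DB $5,382. Book value $10,764.

$5,382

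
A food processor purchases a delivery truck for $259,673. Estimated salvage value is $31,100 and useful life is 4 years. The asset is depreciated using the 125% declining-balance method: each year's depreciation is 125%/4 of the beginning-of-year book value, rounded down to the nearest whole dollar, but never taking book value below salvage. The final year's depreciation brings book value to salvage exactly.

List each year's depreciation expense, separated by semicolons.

$81,147; $55,789; $38,355; $53,282

Depreciable base = $259,673 − $31,100 = $228,573.
Year 1: ⌊$259,673 × 125%/4⌋ = $81,147. Book value $178,526.
Year 2: ⌊$178,526 × 125%/4⌋ = $55,789. Book value $122,737.
Year 3: ⌊$122,737 × 125%/4⌋ = $38,355. Book value $84,382.
Year 4 (final): $84,382 − $31,100 = $53,282. Book value $31,100.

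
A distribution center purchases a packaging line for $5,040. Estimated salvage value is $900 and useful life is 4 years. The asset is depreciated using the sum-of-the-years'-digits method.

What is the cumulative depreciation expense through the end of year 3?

$3,726

Depreciable base = $5,040 − $900 = $4,140.
Sum of the years' digits = 4+3+2+1 = 10.
Year 1: $4,140 × 4/10 = $1,656. Book value $3,384.
Year 2: $4,140 × 3/10 = $1,242. Book value $2,142.
Year 3: $4,140 × 2/10 = $828. Book value $1,314.
Accumulated through year 3 = $5,040 − $1,314 = $3,726.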